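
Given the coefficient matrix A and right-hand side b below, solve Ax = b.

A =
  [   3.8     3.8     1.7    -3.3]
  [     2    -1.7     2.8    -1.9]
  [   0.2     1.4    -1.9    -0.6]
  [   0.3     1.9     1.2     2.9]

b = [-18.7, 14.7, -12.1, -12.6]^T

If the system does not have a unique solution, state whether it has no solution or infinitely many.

Row-reduce the augmented matrix:
R1 ← R1 / (19/5).
R2 ← R2 − 2·R1.
R3 ← R3 − 1/5·R1.
R4 ← R4 − 3/10·R1.
R2 ← R2 / (-37/10).
R1 ← R1 − 1·R2.
R3 ← R3 − 6/5·R2.
R4 ← R4 − 8/5·R2.
R3 ← R3 / (-4821/3515).
R1 ← R1 − 1353/1406·R3.
R2 ← R2 + 362/703·R3.
R4 ← R4 − 26569/14060·R3.
R4 ← R4 / (156181/64280).
R1 ← R1 + 8027/6428·R4.
R2 ← R2 − 360/1607·R4.
R3 ← R3 − 1123/3214·R4.
Reading off the reduced rows gives x_1 = -3, x_2 = -5, x_3 = 3, x_4 = -2.

x_1 = -3, x_2 = -5, x_3 = 3, x_4 = -2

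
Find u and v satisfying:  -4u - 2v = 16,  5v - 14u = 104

u = -6, v = 4

Row-reduce the augmented matrix:
R1 ← R1 / (-4).
R2 ← R2 + 14·R1.
R2 ← R2 / (12).
R1 ← R1 − 1/2·R2.
Reading off the reduced rows gives u = -6, v = 4.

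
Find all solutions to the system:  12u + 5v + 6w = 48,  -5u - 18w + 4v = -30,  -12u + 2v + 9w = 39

u = 0, v = 6, w = 3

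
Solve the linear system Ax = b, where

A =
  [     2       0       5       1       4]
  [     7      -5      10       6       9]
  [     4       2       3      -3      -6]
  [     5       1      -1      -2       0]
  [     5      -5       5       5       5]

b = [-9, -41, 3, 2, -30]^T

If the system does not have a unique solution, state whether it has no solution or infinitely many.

no solution

Row-reduce:
R1 ← R1 / (2).
R2 ← R2 − 7·R1.
R3 ← R3 − 4·R1.
R4 ← R4 − 5·R1.
R5 ← R5 − 5·R1.
R2 ← R2 / (-5).
R3 ← R3 − 2·R2.
R4 ← R4 − 1·R2.
R5 ← R5 + 5·R2.
R3 ← R3 / (-10).
R1 ← R1 − 5/2·R3.
R2 ← R2 − 3/2·R3.
R4 ← R4 + 15·R3.
R4 ← R4 / (2).
R1 ← R1 + 1/2·R4.
R2 ← R2 + 11/10·R4.
R3 ← R3 − 2/5·R4.
Row 5 reduces to 0 = 2, a contradiction. The system is inconsistent.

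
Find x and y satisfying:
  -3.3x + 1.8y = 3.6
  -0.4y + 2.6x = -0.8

Row-reduce the augmented matrix:
R1 ← R1 / (-33/10).
R2 ← R2 − 13/5·R1.
R2 ← R2 / (56/55).
R1 ← R1 + 6/11·R2.
Reading off the reduced rows gives x = 0, y = 2.

x = 0, y = 2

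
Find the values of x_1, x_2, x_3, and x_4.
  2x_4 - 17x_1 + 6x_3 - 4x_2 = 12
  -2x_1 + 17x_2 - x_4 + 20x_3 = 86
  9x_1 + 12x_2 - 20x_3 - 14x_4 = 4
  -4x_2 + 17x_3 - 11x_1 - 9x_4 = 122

Row-reduce the augmented matrix:
R1 ← R1 / (-17).
R2 ← R2 + 2·R1.
R3 ← R3 − 9·R1.
R4 ← R4 + 11·R1.
R2 ← R2 / (297/17).
R1 ← R1 − 4/17·R2.
R3 ← R3 − 168/17·R2.
R4 ← R4 + 24/17·R2.
R3 ← R3 / (-2746/99).
R1 ← R1 + 182/297·R3.
R2 ← R2 − 328/297·R3.
R4 ← R4 − 1453/99·R3.
R4 ← R4 / (-23165/1373).
R1 ← R1 − 698/4119·R4.
R2 ← R2 + 2299/4119·R4.
R3 ← R3 − 606/1373·R4.
Reading off the reduced rows gives x_1 = 0, x_2 = 0, x_3 = 4, x_4 = -6.

x_1 = 0, x_2 = 0, x_3 = 4, x_4 = -6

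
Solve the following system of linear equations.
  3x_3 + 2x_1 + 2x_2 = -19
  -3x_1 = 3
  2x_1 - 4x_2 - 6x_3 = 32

Row-reduce:
R1 ← R1 / (2).
R2 ← R2 + 3·R1.
R3 ← R3 − 2·R1.
R2 ← R2 / (3).
R1 ← R1 − 1·R2.
R3 ← R3 + 6·R2.
Rank is 2 with 3 unknowns, leaving x_3 free.

infinitely many solutions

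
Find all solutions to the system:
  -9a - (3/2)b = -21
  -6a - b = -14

infinitely many solutions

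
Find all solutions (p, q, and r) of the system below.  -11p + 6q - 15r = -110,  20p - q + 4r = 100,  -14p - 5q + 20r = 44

p = 4, q = 4, r = 6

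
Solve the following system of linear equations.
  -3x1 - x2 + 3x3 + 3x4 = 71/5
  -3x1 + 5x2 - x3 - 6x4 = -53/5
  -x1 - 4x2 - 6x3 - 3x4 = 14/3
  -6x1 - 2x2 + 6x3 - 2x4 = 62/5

Row-reduce the augmented matrix:
R1 ← R1 / (-3).
R2 ← R2 + 3·R1.
R3 ← R3 + 1·R1.
R4 ← R4 + 6·R1.
R2 ← R2 / (6).
R1 ← R1 − 1/3·R2.
R3 ← R3 + 11/3·R2.
R3 ← R3 / (-85/9).
R1 ← R1 + 7/9·R3.
R2 ← R2 + 2/3·R3.
R4 ← R4 / (-8).
R1 ← R1 − 24/85·R4.
R2 ← R2 + 141/170·R4.
R3 ← R3 − 171/170·R4.
Reading off the reduced rows gives x1 = -8/3, x2 = -7/5, x3 = -2/5, x4 = 2.

x1 = -8/3, x2 = -7/5, x3 = -2/5, x4 = 2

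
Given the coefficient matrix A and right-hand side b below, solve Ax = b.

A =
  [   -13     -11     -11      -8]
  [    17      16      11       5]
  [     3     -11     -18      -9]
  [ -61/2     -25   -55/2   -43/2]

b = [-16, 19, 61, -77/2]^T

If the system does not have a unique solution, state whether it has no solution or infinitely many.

infinitely many solutions

Row-reduce:
R1 ← R1 / (-13).
R2 ← R2 − 17·R1.
R3 ← R3 − 3·R1.
R4 ← R4 + 61/2·R1.
R2 ← R2 / (21/13).
R1 ← R1 − 11/13·R2.
R3 ← R3 + 176/13·R2.
R4 ← R4 − 21/26·R2.
R3 ← R3 / (-1027/21).
R1 ← R1 − 55/21·R3.
R2 ← R2 + 44/21·R3.
Rank is 3 with 4 unknowns, leaving x_4 free.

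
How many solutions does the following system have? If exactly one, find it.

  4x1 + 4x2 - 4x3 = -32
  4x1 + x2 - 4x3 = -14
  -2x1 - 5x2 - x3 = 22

Row-reduce the augmented matrix:
R1 ← R1 / (4).
R2 ← R2 − 4·R1.
R3 ← R3 + 2·R1.
R2 ← R2 / (-3).
R1 ← R1 − 1·R2.
R3 ← R3 + 3·R2.
R3 ← R3 / (-3).
R1 ← R1 + 1·R3.
Reading off the reduced rows gives x1 = 2, x2 = -6, x3 = 4.

x1 = 2, x2 = -6, x3 = 4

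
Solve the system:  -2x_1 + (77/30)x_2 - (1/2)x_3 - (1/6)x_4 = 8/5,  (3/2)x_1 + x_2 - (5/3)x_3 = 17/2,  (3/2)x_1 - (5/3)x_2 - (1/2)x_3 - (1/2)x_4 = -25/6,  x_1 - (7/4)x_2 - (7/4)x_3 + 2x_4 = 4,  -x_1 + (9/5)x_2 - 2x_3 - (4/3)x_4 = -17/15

no solution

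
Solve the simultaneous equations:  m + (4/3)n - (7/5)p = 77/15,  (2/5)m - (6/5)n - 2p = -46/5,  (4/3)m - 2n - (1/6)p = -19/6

Row-reduce the augmented matrix:
R2 ← R2 − 2/5·R1.
R3 ← R3 − 4/3·R1.
R2 ← R2 / (-26/15).
R1 ← R1 − 4/3·R2.
R3 ← R3 + 34/9·R2.
R3 ← R3 / (629/130).
R1 ← R1 + 163/65·R3.
R2 ← R2 − 54/65·R3.
Reading off the reduced rows gives m = 4, n = 4, p = 3.

m = 4, n = 4, p = 3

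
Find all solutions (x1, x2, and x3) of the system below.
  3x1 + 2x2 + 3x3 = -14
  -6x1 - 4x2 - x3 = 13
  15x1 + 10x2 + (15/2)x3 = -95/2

Row-reduce:
R1 ← R1 / (3).
R2 ← R2 + 6·R1.
R3 ← R3 − 15·R1.
R2 ← R2 / (5).
R1 ← R1 − 1·R2.
R3 ← R3 + 15/2·R2.
Rank is 2 with 3 unknowns, leaving x2 free.

infinitely many solutions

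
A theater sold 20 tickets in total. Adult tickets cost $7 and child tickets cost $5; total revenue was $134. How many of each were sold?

Let a = adult tickets, c = child tickets.
  a + c = 20
  7a + 5c = 134
From equation 1: a = 20 − c.
Substitute into equation 2 and solve: c = 3.
Then a = 17.

adult tickets: 17, child tickets: 3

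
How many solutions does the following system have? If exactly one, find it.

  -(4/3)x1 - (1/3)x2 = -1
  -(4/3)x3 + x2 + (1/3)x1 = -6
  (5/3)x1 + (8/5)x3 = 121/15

x1 = 1, x2 = -1, x3 = 4

Row-reduce the augmented matrix:
R1 ← R1 / (-4/3).
R2 ← R2 − 1/3·R1.
R3 ← R3 − 5/3·R1.
R2 ← R2 / (11/12).
R1 ← R1 − 1/4·R2.
R3 ← R3 + 5/12·R2.
R3 ← R3 / (164/165).
R1 ← R1 − 4/11·R3.
R2 ← R2 + 16/11·R3.
Reading off the reduced rows gives x1 = 1, x2 = -1, x3 = 4.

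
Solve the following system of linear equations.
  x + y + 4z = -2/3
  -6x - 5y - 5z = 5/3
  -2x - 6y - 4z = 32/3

x = 5/3, y = -7/3, z = 0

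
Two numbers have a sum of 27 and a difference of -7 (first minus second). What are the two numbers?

first number: 10, second number: 17

Let x = first number, y = second number.
  x + y = 27
  x - y = -7
From equation 1: x = 27 − y.
Substitute into equation 2 and solve: y = 17.
Then x = 10.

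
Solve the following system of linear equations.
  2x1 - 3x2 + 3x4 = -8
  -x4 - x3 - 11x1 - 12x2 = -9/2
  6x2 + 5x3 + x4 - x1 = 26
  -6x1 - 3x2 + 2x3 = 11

no solution

Row-reduce:
R1 ← R1 / (2).
R2 ← R2 + 11·R1.
R3 ← R3 + 1·R1.
R4 ← R4 + 6·R1.
R2 ← R2 / (-57/2).
R1 ← R1 + 3/2·R2.
R3 ← R3 − 9/2·R2.
R4 ← R4 + 12·R2.
R3 ← R3 / (92/19).
R1 ← R1 − 1/19·R3.
R2 ← R2 − 2/57·R3.
R4 ← R4 − 46/19·R3.
Row 4 reduces to 0 = 1/4, a contradiction. The system is inconsistent.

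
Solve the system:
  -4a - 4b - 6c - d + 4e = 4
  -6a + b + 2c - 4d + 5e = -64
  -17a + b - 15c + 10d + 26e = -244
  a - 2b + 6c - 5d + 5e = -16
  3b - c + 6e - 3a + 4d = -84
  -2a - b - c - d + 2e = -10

a = 6, b = -6, c = -4, d = -4, e = -6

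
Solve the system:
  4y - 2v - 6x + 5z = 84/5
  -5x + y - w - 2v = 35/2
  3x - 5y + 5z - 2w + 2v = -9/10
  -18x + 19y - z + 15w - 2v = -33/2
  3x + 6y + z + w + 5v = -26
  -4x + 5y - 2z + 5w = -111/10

Row-reduce the augmented matrix:
R1 ← R1 / (-6).
R2 ← R2 + 5·R1.
R3 ← R3 − 3·R1.
R4 ← R4 + 18·R1.
R5 ← R5 − 3·R1.
R6 ← R6 + 4·R1.
R2 ← R2 / (-7/3).
R1 ← R1 + 2/3·R2.
R3 ← R3 + 3·R2.
R4 ← R4 − 7·R2.
R5 ← R5 − 8·R2.
R6 ← R6 − 7/3·R2.
R3 ← R3 / (90/7).
R1 ← R1 − 5/14·R3.
R2 ← R2 − 25/14·R3.
R4 ← R4 + 57/2·R3.
R5 ← R5 + 151/14·R3.
R6 ← R6 + 19/2·R3.
R4 ← R4 / (125/12).
R1 ← R1 − 11/36·R4.
R2 ← R2 − 19/36·R4.
R3 ← R3 + 1/18·R4.
R5 ← R5 + 109/36·R4.
R6 ← R6 − 125/36·R4.
R5 ← R5 / (731/125).
R1 ← R1 − 26/125·R5.
R2 ← R2 + 46/125·R5.
R3 ← R3 − 18/125·R5.
R4 ← R4 − 74/125·R5.
R6 reduces to 0 = 0, so the extra equation is consistent.
Reading off the reduced rows gives x = -9/5, y = -1/2, z = 2/5, w = -3, v = -3.

x = -9/5, y = -1/2, z = 2/5, w = -3, v = -3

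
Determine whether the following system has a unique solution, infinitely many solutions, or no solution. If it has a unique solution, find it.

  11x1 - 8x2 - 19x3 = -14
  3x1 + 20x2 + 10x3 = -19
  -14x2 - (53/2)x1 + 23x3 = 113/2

Row-reduce:
R1 ← R1 / (11).
R2 ← R2 − 3·R1.
R3 ← R3 + 53/2·R1.
R2 ← R2 / (244/11).
R1 ← R1 + 8/11·R2.
R3 ← R3 + 366/11·R2.
Rank is 2 with 3 unknowns, leaving x3 free.

infinitely many solutions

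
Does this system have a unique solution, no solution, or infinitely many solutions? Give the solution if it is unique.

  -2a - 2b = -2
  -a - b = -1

Row-reduce:
R1 ← R1 / (-2).
R2 ← R2 + 1·R1.
Rank is 1 with 2 unknowns, leaving b free.

infinitely many solutions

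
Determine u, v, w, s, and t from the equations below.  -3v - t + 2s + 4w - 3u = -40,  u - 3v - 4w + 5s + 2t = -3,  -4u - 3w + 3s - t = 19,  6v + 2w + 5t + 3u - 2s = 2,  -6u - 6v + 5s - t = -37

Row-reduce the augmented matrix:
R1 ← R1 / (-3).
R2 ← R2 − 1·R1.
R3 ← R3 + 4·R1.
R4 ← R4 − 3·R1.
R5 ← R5 + 6·R1.
R2 ← R2 / (-4).
R1 ← R1 − 1·R2.
R3 ← R3 − 4·R2.
R4 ← R4 − 3·R2.
R3 ← R3 / (-11).
R1 ← R1 + 2·R3.
R2 ← R2 − 2/3·R3.
R4 ← R4 − 4·R3.
R5 ← R5 + 8·R3.
R4 ← R4 / (283/44).
R1 ← R1 + 15/44·R4.
R2 ← R2 + 139/132·R4.
R3 ← R3 + 6/11·R4.
R5 ← R5 + 37/11·R4.
R5 ← R5 / (756/283).
R1 ← R1 − 199/283·R5.
R2 ← R2 − 580/849·R5.
R3 ← R3 − 92/283·R5.
R4 ← R4 − 263/283·R5.
Reading off the reduced rows gives u = 1, v = 6, w = -6, s = 0, t = -5.

u = 1, v = 6, w = -6, s = 0, t = -5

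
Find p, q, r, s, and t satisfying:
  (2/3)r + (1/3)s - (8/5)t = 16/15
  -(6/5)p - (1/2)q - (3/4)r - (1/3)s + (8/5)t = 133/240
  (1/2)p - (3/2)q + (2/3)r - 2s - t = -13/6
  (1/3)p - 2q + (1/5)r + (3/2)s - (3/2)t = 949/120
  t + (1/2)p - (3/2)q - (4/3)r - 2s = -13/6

p = -1/2, q = -2, r = -1/4, s = 5/2, t = -1/4

Row-reduce the augmented matrix:
Swap R1 and R2.
R1 ← R1 / (-6/5).
R3 ← R3 − 1/2·R1.
R4 ← R4 − 1/3·R1.
R5 ← R5 − 1/2·R1.
Swap R2 and R3.
R2 ← R2 / (-41/24).
R1 ← R1 − 5/12·R2.
R4 ← R4 + 77/36·R2.
R5 ← R5 + 41/24·R2.
R3 ← R3 / (2/3).
R1 ← R1 − 175/246·R3.
R2 ← R2 + 17/82·R3.
R4 ← R4 + 1667/3690·R3.
R5 ← R5 + 2·R3.
R4 ← R4 / (31817/7380).
R1 ← R1 + 295/492·R4.
R2 ← R2 − 667/492·R4.
R3 ← R3 − 1/2·R4.
R5 ← R5 − 1·R4.
R5 ← R5 / (-76376/31817).
R1 ← R1 − 3381/63634·R5.
R2 ← R2 − 76103/318170·R5.
R3 ← R3 + 70005/31817·R5.
R4 ← R4 + 63558/159085·R5.
Reading off the reduced rows gives p = -1/2, q = -2, r = -1/4, s = 5/2, t = -1/4.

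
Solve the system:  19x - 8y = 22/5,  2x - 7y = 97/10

Row-reduce the augmented matrix:
R1 ← R1 / (19).
R2 ← R2 − 2·R1.
R2 ← R2 / (-117/19).
R1 ← R1 + 8/19·R2.
Reading off the reduced rows gives x = -2/5, y = -3/2.

x = -2/5, y = -3/2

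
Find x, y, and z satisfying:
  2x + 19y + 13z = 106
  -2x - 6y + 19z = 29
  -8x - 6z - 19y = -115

x = 5, y = 3, z = 3

Row-reduce the augmented matrix:
R1 ← R1 / (2).
R2 ← R2 + 2·R1.
R3 ← R3 + 8·R1.
R2 ← R2 / (13).
R1 ← R1 − 19/2·R2.
R3 ← R3 − 57·R2.
R3 ← R3 / (-1226/13).
R1 ← R1 + 439/26·R3.
R2 ← R2 − 32/13·R3.
Reading off the reduced rows gives x = 5, y = 3, z = 3.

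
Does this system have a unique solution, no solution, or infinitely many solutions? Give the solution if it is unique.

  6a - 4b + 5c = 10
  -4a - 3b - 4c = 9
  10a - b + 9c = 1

infinitely many solutions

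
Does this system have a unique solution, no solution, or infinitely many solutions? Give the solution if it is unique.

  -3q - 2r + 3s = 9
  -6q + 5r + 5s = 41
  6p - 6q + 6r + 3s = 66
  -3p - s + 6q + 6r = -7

p = 5, q = -1, r = 3, s = 4

Row-reduce the augmented matrix:
Swap R1 and R3.
R1 ← R1 / (6).
R4 ← R4 + 3·R1.
R2 ← R2 / (-6).
R1 ← R1 + 1·R2.
R3 ← R3 + 3·R2.
R4 ← R4 − 3·R2.
R3 ← R3 / (-9/2).
R1 ← R1 − 1/6·R3.
R2 ← R2 + 5/6·R3.
R4 ← R4 − 23/2·R3.
R4 ← R4 / (77/18).
R1 ← R1 + 17/54·R4.
R2 ← R2 + 25/27·R4.
R3 ← R3 + 1/9·R4.
Reading off the reduced rows gives p = 5, q = -1, r = 3, s = 4.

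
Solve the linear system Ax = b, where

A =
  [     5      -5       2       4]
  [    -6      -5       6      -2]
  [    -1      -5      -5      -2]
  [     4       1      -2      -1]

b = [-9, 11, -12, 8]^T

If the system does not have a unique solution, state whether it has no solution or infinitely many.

x_1 = 2, x_2 = 1, x_3 = 3, x_4 = -5

Row-reduce the augmented matrix:
R1 ← R1 / (5).
R2 ← R2 + 6·R1.
R3 ← R3 + 1·R1.
R4 ← R4 − 4·R1.
R2 ← R2 / (-11).
R1 ← R1 + 1·R2.
R3 ← R3 + 6·R2.
R4 ← R4 − 5·R2.
R3 ← R3 / (-101/11).
R1 ← R1 + 4/11·R3.
R2 ← R2 + 42/55·R3.
R4 ← R4 − 12/55·R3.
R4 ← R4 / (-1511/505).
R1 ← R1 − 66/101·R4.
R2 ← R2 + 14/505·R4.
R3 ← R3 − 30/101·R4.
Reading off the reduced rows gives x_1 = 2, x_2 = 1, x_3 = 3, x_4 = -5.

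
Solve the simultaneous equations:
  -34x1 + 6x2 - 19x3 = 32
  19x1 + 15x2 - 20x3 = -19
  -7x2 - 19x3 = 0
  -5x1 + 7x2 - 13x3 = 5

no solution

Row-reduce:
R1 ← R1 / (-34).
R2 ← R2 − 19·R1.
R4 ← R4 + 5·R1.
R2 ← R2 / (312/17).
R1 ← R1 + 3/17·R2.
R3 ← R3 + 7·R2.
R4 ← R4 − 104/17·R2.
R3 ← R3 / (-6381/208).
R1 ← R1 − 55/208·R3.
R2 ← R2 + 347/208·R3.
Row 4 reduces to 0 = 2/3, a contradiction. The system is inconsistent.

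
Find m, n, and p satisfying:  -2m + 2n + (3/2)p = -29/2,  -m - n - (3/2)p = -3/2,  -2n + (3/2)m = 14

m = 4, n = -4, p = 1

Row-reduce the augmented matrix:
R1 ← R1 / (-2).
R2 ← R2 + 1·R1.
R3 ← R3 − 3/2·R1.
R2 ← R2 / (-2).
R1 ← R1 + 1·R2.
R3 ← R3 + 1/2·R2.
R3 ← R3 / (27/16).
R1 ← R1 − 3/8·R3.
R2 ← R2 − 9/8·R3.
Reading off the reduced rows gives m = 4, n = -4, p = 1.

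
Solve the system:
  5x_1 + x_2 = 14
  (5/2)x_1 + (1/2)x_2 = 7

Row-reduce:
R1 ← R1 / (5).
R2 ← R2 − 5/2·R1.
Rank is 1 with 2 unknowns, leaving x_2 free.

infinitely many solutions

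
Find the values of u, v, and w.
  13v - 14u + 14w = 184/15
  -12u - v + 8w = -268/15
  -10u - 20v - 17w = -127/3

Row-reduce the augmented matrix:
R1 ← R1 / (-14).
R2 ← R2 + 12·R1.
R3 ← R3 + 10·R1.
R2 ← R2 / (-85/7).
R1 ← R1 + 13/14·R2.
R3 ← R3 + 205/7·R2.
R3 ← R3 / (-295/17).
R1 ← R1 + 59/85·R3.
R2 ← R2 − 28/85·R3.
Reading off the reduced rows gives u = 3/5, v = 8/3, w = -1.

u = 3/5, v = 8/3, w = -1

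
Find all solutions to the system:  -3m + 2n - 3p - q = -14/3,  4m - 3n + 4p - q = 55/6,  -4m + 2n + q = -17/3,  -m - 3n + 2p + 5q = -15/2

Row-reduce the augmented matrix:
R1 ← R1 / (-3).
R2 ← R2 − 4·R1.
R3 ← R3 + 4·R1.
R4 ← R4 + 1·R1.
R2 ← R2 / (-1/3).
R1 ← R1 + 2/3·R2.
R3 ← R3 + 2/3·R2.
R4 ← R4 + 11/3·R2.
R3 ← R3 / (4).
R1 ← R1 − 1·R3.
R4 ← R4 − 3·R3.
R4 ← R4 / (103/4).
R1 ← R1 − 13/4·R4.
R2 ← R2 − 7·R4.
R3 ← R3 − 7/4·R4.
Reading off the reduced rows gives m = 4/3, n = 1/2, p = 1, q = -4/3.

m = 4/3, n = 1/2, p = 1, q = -4/3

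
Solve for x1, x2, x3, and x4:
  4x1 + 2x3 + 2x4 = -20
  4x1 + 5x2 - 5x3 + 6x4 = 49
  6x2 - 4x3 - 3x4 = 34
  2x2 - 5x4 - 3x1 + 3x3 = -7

x1 = -5, x2 = 5, x3 = -4, x4 = 4

Row-reduce the augmented matrix:
R1 ← R1 / (4).
R2 ← R2 − 4·R1.
R4 ← R4 + 3·R1.
R2 ← R2 / (5).
R3 ← R3 − 6·R2.
R4 ← R4 − 2·R2.
R3 ← R3 / (22/5).
R1 ← R1 − 1/2·R3.
R2 ← R2 + 7/5·R3.
R4 ← R4 − 73/10·R3.
R4 ← R4 / (345/44).
R1 ← R1 − 61/44·R4.
R2 ← R2 + 37/22·R4.
R3 ← R3 + 39/22·R4.
Reading off the reduced rows gives x1 = -5, x2 = 5, x3 = -4, x4 = 4.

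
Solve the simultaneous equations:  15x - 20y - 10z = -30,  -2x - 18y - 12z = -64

Row-reduce:
R1 ← R1 / (15).
R2 ← R2 + 2·R1.
R2 ← R2 / (-62/3).
R1 ← R1 + 4/3·R2.
Rank is 2 with 3 unknowns, leaving z free.

infinitely many solutions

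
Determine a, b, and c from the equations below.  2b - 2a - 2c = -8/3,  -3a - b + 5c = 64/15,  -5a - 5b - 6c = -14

Row-reduce the augmented matrix:
R1 ← R1 / (-2).
R2 ← R2 + 3·R1.
R3 ← R3 + 5·R1.
R2 ← R2 / (-4).
R1 ← R1 + 1·R2.
R3 ← R3 + 10·R2.
R3 ← R3 / (-21).
R1 ← R1 + 1·R3.
R2 ← R2 + 2·R3.
Reading off the reduced rows gives a = 3/5, b = 3/5, c = 4/3.

a = 3/5, b = 3/5, c = 4/3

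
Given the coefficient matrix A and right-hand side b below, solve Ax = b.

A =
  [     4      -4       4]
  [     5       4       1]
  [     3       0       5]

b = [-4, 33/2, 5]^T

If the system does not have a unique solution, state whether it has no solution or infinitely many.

x_1 = 5/4, x_2 = 5/2, x_3 = 1/4

Row-reduce the augmented matrix:
R1 ← R1 / (4).
R2 ← R2 − 5·R1.
R3 ← R3 − 3·R1.
R2 ← R2 / (9).
R1 ← R1 + 1·R2.
R3 ← R3 − 3·R2.
R3 ← R3 / (10/3).
R1 ← R1 − 5/9·R3.
R2 ← R2 + 4/9·R3.
Reading off the reduced rows gives x_1 = 5/4, x_2 = 5/2, x_3 = 1/4.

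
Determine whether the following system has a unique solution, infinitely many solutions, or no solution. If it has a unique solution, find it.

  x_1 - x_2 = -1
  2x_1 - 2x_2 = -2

Row-reduce:
R2 ← R2 − 2·R1.
Rank is 1 with 2 unknowns, leaving x_2 free.

infinitely many solutions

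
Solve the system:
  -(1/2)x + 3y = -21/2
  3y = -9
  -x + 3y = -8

no solution

Row-reduce:
R1 ← R1 / (-1/2).
R3 ← R3 + 1·R1.
R2 ← R2 / (3).
R1 ← R1 + 6·R2.
R3 ← R3 + 3·R2.
Row 3 reduces to 0 = 4, a contradiction. The system is inconsistent.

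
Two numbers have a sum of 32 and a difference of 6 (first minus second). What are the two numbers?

Let x = first number, y = second number.
  x + y = 32
  x - y = 6
Row-reduce the augmented matrix:
R2 ← R2 − 1·R1.
R2 ← R2 / (-2).
R1 ← R1 − 1·R2.
Reading off the reduced rows gives x = 19, y = 13.

first number: 19, second number: 13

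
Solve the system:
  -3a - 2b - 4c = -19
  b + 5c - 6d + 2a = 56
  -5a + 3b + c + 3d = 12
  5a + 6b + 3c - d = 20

a = -3, b = 2, c = 6, d = -5

Row-reduce the augmented matrix:
R1 ← R1 / (-3).
R2 ← R2 − 2·R1.
R3 ← R3 + 5·R1.
R4 ← R4 − 5·R1.
R2 ← R2 / (-1/3).
R1 ← R1 − 2/3·R2.
R3 ← R3 − 19/3·R2.
R4 ← R4 − 8/3·R2.
R3 ← R3 / (52).
R1 ← R1 − 6·R3.
R2 ← R2 + 7·R3.
R4 ← R4 − 15·R3.
R4 ← R4 / (-883/52).
R1 ← R1 − 21/26·R4.
R2 ← R2 − 159/52·R4.
R3 ← R3 + 111/52·R4.
Reading off the reduced rows gives a = -3, b = 2, c = 6, d = -5.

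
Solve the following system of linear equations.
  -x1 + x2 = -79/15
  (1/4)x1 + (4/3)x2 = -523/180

From equation 1: x1 = 79/15 + x2.
Substitute into equation 2 and solve: x2 = -8/3.
Then x1 = 13/5.

x1 = 13/5, x2 = -8/3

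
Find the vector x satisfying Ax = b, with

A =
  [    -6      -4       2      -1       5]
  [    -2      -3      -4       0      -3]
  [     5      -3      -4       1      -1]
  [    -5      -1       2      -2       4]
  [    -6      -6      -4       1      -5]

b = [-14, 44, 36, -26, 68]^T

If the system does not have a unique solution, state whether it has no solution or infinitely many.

x_1 = -1, x_2 = -3, x_3 = -6, x_4 = 5, x_5 = -3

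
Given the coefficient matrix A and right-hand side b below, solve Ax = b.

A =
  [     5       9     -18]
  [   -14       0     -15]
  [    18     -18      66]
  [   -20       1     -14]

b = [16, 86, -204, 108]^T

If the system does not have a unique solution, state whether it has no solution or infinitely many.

x_1 = -4, x_2 = 0, x_3 = -2

Row-reduce the augmented matrix:
R1 ← R1 / (5).
R2 ← R2 + 14·R1.
R3 ← R3 − 18·R1.
R4 ← R4 + 20·R1.
R2 ← R2 / (126/5).
R1 ← R1 − 9/5·R2.
R3 ← R3 + 252/5·R2.
R4 ← R4 − 37·R2.
Swap R3 and R4.
R3 ← R3 / (421/42).
R1 ← R1 − 15/14·R3.
R2 ← R2 + 109/42·R3.
R4 reduces to 0 = 0, so the extra equation is consistent.
Reading off the reduced rows gives x_1 = -4, x_2 = 0, x_3 = -2.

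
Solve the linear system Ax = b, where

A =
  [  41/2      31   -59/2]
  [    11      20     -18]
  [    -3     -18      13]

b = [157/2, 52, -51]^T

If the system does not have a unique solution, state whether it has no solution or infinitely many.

infinitely many solutions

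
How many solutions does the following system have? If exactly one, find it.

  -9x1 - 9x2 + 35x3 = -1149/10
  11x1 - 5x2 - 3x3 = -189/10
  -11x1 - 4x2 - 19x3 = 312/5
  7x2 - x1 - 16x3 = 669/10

Row-reduce the augmented matrix:
R1 ← R1 / (-9).
R2 ← R2 − 11·R1.
R3 ← R3 + 11·R1.
R4 ← R4 + 1·R1.
R2 ← R2 / (-16).
R1 ← R1 − 1·R2.
R3 ← R3 − 7·R2.
R4 ← R4 − 8·R2.
R3 ← R3 / (-355/8).
R1 ← R1 + 101/72·R3.
R2 ← R2 + 179/72·R3.
R4 reduces to 0 = 0, so the extra equation is consistent.
Reading off the reduced rows gives x1 = -7/5, x2 = 5/2, x3 = -3.

x1 = -7/5, x2 = 5/2, x3 = -3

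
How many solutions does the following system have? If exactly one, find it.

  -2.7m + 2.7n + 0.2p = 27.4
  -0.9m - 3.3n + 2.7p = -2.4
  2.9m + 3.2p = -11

m = -6, n = 4, p = 2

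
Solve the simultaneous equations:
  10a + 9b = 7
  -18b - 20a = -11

no solution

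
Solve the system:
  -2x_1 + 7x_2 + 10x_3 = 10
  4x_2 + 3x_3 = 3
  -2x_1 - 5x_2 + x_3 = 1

Row-reduce:
R1 ← R1 / (-2).
R3 ← R3 + 2·R1.
R2 ← R2 / (4).
R1 ← R1 + 7/2·R2.
R3 ← R3 + 12·R2.
Rank is 2 with 3 unknowns, leaving x_3 free.

infinitely many solutions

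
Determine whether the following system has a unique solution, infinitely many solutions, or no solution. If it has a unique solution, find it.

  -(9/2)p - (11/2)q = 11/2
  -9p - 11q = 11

Row-reduce:
R1 ← R1 / (-9/2).
R2 ← R2 + 9·R1.
Rank is 1 with 2 unknowns, leaving q free.

infinitely many solutions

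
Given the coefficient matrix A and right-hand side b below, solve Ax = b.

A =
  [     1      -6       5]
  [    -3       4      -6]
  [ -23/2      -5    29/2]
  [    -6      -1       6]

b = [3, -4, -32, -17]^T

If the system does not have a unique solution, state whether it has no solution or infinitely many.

no solution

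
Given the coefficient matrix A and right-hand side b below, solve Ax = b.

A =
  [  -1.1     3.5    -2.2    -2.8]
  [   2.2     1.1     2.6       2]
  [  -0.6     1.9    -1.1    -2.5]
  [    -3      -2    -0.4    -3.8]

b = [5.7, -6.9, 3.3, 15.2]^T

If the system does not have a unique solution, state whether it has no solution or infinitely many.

x_1 = -6, x_2 = 1, x_3 = 2, x_4 = 0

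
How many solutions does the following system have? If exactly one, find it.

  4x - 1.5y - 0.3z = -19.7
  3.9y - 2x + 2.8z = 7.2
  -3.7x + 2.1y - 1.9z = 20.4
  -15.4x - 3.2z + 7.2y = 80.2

x = -5, y = 0, z = -1

Row-reduce the augmented matrix:
R1 ← R1 / (4).
R2 ← R2 + 2·R1.
R3 ← R3 + 37/10·R1.
R4 ← R4 + 77/5·R1.
R2 ← R2 / (63/20).
R1 ← R1 + 3/8·R2.
R3 ← R3 − 57/80·R2.
R4 ← R4 − 57/40·R2.
R3 ← R3 / (-11663/4200).
R1 ← R1 − 101/420·R3.
R2 ← R2 − 53/63·R3.
R4 ← R4 + 11663/2100·R3.
R4 reduces to 0 = 0, so the extra equation is consistent.
Reading off the reduced rows gives x = -5, y = 0, z = -1.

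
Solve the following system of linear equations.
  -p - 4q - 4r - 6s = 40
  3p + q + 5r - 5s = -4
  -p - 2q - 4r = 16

Row-reduce:
R1 ← R1 / (-1).
R2 ← R2 − 3·R1.
R3 ← R3 + 1·R1.
R2 ← R2 / (-11).
R1 ← R1 − 4·R2.
R3 ← R3 − 2·R2.
R3 ← R3 / (-14/11).
R1 ← R1 − 16/11·R3.
R2 ← R2 − 7/11·R3.
Rank is 3 with 4 unknowns, leaving s free.

infinitely many solutions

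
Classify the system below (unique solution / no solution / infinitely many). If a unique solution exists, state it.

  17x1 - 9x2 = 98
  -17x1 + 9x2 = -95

no solution

Row-reduce:
R1 ← R1 / (17).
R2 ← R2 + 17·R1.
Row 2 reduces to 0 = 3, a contradiction. The system is inconsistent.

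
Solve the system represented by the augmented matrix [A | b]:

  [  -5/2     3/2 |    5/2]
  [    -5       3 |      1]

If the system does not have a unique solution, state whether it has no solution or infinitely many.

no solution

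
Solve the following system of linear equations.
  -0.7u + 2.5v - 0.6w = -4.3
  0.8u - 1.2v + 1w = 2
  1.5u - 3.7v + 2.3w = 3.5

u = 6, v = -1, w = -4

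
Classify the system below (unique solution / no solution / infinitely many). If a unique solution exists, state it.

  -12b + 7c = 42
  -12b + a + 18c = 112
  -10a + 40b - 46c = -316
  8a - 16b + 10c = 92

Row-reduce the augmented matrix:
Swap R1 and R2.
R3 ← R3 + 10·R1.
R4 ← R4 − 8·R1.
R2 ← R2 / (-12).
R1 ← R1 + 12·R2.
R3 ← R3 + 80·R2.
R4 ← R4 − 80·R2.
R3 ← R3 / (262/3).
R1 ← R1 − 11·R3.
R2 ← R2 + 7/12·R3.
R4 ← R4 + 262/3·R3.
R4 reduces to 0 = 0, so the extra equation is consistent.
Reading off the reduced rows gives a = 4, b = 0, c = 6.

a = 4, b = 0, c = 6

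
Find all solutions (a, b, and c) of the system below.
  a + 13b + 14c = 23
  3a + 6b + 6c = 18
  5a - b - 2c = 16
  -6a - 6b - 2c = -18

no solution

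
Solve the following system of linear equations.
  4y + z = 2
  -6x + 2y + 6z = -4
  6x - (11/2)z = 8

Row-reduce:
Swap R1 and R2.
R1 ← R1 / (-6).
R3 ← R3 − 6·R1.
R2 ← R2 / (4).
R1 ← R1 + 1/3·R2.
R3 ← R3 − 2·R2.
Row 3 reduces to 0 = 3, a contradiction. The system is inconsistent.

no solution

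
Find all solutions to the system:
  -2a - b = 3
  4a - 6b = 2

a = -1, b = -1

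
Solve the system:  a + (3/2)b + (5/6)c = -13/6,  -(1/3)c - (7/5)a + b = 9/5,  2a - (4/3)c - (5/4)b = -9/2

a = -2, b = -2/3, c = 1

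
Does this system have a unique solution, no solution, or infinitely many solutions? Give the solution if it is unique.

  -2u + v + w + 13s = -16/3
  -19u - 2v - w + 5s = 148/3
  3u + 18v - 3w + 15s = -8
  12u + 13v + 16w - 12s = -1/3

Row-reduce the augmented matrix:
R1 ← R1 / (-2).
R2 ← R2 + 19·R1.
R3 ← R3 − 3·R1.
R4 ← R4 − 12·R1.
R2 ← R2 / (-23/2).
R1 ← R1 + 1/2·R2.
R3 ← R3 − 39/2·R2.
R4 ← R4 − 19·R2.
R3 ← R3 / (-444/23).
R1 ← R1 + 1/23·R3.
R2 ← R2 − 21/23·R3.
R4 ← R4 − 107/23·R3.
R4 ← R4 / (-6286/37).
R1 ← R1 + 36/37·R4.
R2 ← R2 − 90/37·R4.
R3 ← R3 − 319/37·R4.
Reading off the reduced rows gives u = -3, v = 1, w = 2/3, s = -1.

u = -3, v = 1, w = 2/3, s = -1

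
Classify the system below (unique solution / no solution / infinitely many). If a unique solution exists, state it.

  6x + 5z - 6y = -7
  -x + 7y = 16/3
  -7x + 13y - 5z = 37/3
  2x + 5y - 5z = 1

x = -2/3, y = 2/3, z = 1/5

Row-reduce the augmented matrix:
R1 ← R1 / (6).
R2 ← R2 + 1·R1.
R3 ← R3 + 7·R1.
R4 ← R4 − 2·R1.
R2 ← R2 / (6).
R1 ← R1 + 1·R2.
R3 ← R3 − 6·R2.
R4 ← R4 − 7·R2.
Swap R3 and R4.
R3 ← R3 / (-275/36).
R1 ← R1 − 35/36·R3.
R2 ← R2 − 5/36·R3.
R4 reduces to 0 = 0, so the extra equation is consistent.
Reading off the reduced rows gives x = -2/3, y = 2/3, z = 1/5.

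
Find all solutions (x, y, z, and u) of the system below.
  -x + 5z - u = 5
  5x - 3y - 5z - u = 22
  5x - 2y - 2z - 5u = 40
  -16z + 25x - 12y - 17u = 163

no solution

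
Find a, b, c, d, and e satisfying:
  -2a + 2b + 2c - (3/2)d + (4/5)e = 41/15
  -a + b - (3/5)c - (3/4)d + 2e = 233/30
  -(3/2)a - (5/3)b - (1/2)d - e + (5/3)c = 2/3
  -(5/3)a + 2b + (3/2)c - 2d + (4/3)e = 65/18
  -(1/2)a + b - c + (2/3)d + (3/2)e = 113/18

a = -8/3, b = -1, c = -1, d = 2/3, e = 3

Row-reduce the augmented matrix:
R1 ← R1 / (-2).
R2 ← R2 + 1·R1.
R3 ← R3 + 3/2·R1.
R4 ← R4 + 5/3·R1.
R5 ← R5 + 1/2·R1.
Swap R2 and R3.
R2 ← R2 / (-19/6).
R1 ← R1 + 1·R2.
R4 ← R4 − 1/3·R2.
R5 ← R5 − 1/2·R2.
R3 ← R3 / (-8/5).
R1 ← R1 + 20/19·R3.
R2 ← R2 + 1/19·R3.
R4 ← R4 + 17/114·R3.
R5 ← R5 + 28/19·R3.
R4 ← R4 / (-13/19).
R1 ← R1 − 21/38·R4.
R2 ← R2 + 15/76·R4.
R5 ← R5 − 65/57·R4.
R5 ← R5 / (7/45).
R1 ← R1 + 173/260·R5.
R2 ← R2 − 183/520·R5.
R3 ← R3 + 1·R5.
R4 ← R4 + 199/390·R5.
Reading off the reduced rows gives a = -8/3, b = -1, c = -1, d = 2/3, e = 3.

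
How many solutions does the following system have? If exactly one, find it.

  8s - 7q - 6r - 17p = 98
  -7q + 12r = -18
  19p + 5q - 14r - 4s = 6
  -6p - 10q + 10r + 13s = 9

p = -2, q = -6, r = -5, s = -1

Row-reduce the augmented matrix:
R1 ← R1 / (-17).
R3 ← R3 − 19·R1.
R4 ← R4 + 6·R1.
R2 ← R2 / (-7).
R1 ← R1 − 7/17·R2.
R3 ← R3 + 48/17·R2.
R4 ← R4 + 128/17·R2.
R3 ← R3 / (-3040/119).
R1 ← R1 − 18/17·R3.
R2 ← R2 + 12/7·R3.
R4 ← R4 + 94/119·R3.
R4 ← R4 / (3809/380).
R1 ← R1 + 101/380·R4.
R2 ← R2 + 63/190·R4.
R3 ← R3 + 147/760·R4.
Reading off the reduced rows gives p = -2, q = -6, r = -5, s = -1.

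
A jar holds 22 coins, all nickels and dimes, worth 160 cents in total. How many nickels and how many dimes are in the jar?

nickels: 12, dimes: 10

Let n = nickels, d = dimes.
  n + d = 22
  10d + 5n = 160
From equation 1: n = 22 − d.
Substitute into equation 2 and solve: d = 10.
Then n = 12.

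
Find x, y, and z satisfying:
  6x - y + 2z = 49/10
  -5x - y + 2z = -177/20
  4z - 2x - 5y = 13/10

Row-reduce the augmented matrix:
R1 ← R1 / (6).
R2 ← R2 + 5·R1.
R3 ← R3 + 2·R1.
R2 ← R2 / (-11/6).
R1 ← R1 + 1/6·R2.
R3 ← R3 + 16/3·R2.
R3 ← R3 / (-6).
R2 ← R2 + 2·R3.
Reading off the reduced rows gives x = 5/4, y = -3, z = -14/5.

x = 5/4, y = -3, z = -14/5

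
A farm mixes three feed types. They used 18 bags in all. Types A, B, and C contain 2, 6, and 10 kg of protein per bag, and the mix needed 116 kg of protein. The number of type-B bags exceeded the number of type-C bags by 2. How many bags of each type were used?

type-A bags: 4, type-B bags: 8, type-C bags: 6

Let a = type-A bags, b = type-B bags, c = type-C bags.
  a + c + b = 18
  6b + 10c + 2a = 116
  b - c = 2
Row-reduce the augmented matrix:
R2 ← R2 − 2·R1.
R2 ← R2 / (4).
R1 ← R1 − 1·R2.
R3 ← R3 − 1·R2.
R3 ← R3 / (-3).
R1 ← R1 + 1·R3.
R2 ← R2 − 2·R3.
Reading off the reduced rows gives a = 4, b = 8, c = 6.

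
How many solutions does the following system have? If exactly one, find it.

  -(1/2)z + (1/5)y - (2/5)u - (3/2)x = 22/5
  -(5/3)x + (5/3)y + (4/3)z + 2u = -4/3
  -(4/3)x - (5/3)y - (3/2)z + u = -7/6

Row-reduce:
R1 ← R1 / (-3/2).
R2 ← R2 + 5/3·R1.
R3 ← R3 + 4/3·R1.
R2 ← R2 / (13/9).
R1 ← R1 + 2/15·R2.
R3 ← R3 + 83/45·R2.
R3 ← R3 / (529/390).
R1 ← R1 − 33/65·R3.
R2 ← R2 − 17/13·R3.
Rank is 3 with 4 unknowns, leaving u free.

infinitely many solutions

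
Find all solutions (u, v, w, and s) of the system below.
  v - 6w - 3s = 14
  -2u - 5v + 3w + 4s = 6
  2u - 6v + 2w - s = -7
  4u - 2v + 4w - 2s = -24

Row-reduce the augmented matrix:
Swap R1 and R2.
R1 ← R1 / (-2).
R3 ← R3 − 2·R1.
R4 ← R4 − 4·R1.
R1 ← R1 − 5/2·R2.
R3 ← R3 + 11·R2.
R4 ← R4 + 12·R2.
R3 ← R3 / (-61).
R1 ← R1 − 27/2·R3.
R2 ← R2 + 6·R3.
R4 ← R4 + 62·R3.
R4 ← R4 / (30/61).
R1 ← R1 + 139/122·R4.
R2 ← R2 + 3/61·R4.
R3 ← R3 − 30/61·R4.
Reading off the reduced rows gives u = -3, v = -1, w = -3, s = 1.

u = -3, v = -1, w = -3, s = 1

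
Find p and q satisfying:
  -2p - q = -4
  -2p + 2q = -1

From equation 1: q = 4 − 2·p.
Substitute into equation 2 and solve: p = 3/2.
Then q = 1.

p = 3/2, q = 1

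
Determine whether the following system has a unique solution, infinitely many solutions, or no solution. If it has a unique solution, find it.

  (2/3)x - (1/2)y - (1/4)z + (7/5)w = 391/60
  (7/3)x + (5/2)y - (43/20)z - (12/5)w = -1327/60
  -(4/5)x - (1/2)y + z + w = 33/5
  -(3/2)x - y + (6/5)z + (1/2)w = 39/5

Row-reduce:
R1 ← R1 / (2/3).
R2 ← R2 − 7/3·R1.
R3 ← R3 + 4/5·R1.
R4 ← R4 + 3/2·R1.
R2 ← R2 / (17/4).
R1 ← R1 + 3/4·R2.
R3 ← R3 + 11/10·R2.
R4 ← R4 + 17/8·R2.
R3 ← R3 / (37/100).
R1 ← R1 + 3/5·R3.
R2 ← R2 + 3/10·R3.
Rank is 3 with 4 unknowns, leaving w free.

infinitely many solutions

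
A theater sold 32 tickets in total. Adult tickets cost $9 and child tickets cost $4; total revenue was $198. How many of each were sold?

adult tickets: 14, child tickets: 18

Let a = adult tickets, c = child tickets.
  a + c = 32
  9a + 4c = 198
From equation 1: a = 32 − c.
Substitute into equation 2 and solve: c = 18.
Then a = 14.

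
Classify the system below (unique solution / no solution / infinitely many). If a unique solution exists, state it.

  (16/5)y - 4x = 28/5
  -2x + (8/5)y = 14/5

infinitely many solutions

Row-reduce:
R1 ← R1 / (-4).
R2 ← R2 + 2·R1.
Rank is 1 with 2 unknowns, leaving y free.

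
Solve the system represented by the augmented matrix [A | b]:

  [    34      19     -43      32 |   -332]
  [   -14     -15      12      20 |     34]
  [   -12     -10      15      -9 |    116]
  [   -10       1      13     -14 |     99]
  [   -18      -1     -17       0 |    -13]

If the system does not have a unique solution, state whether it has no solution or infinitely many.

no solution

Row-reduce:
R1 ← R1 / (34).
R2 ← R2 + 14·R1.
R3 ← R3 + 12·R1.
R4 ← R4 + 10·R1.
R5 ← R5 + 18·R1.
R2 ← R2 / (-122/17).
R1 ← R1 − 19/34·R2.
R3 ← R3 + 56/17·R2.
R4 ← R4 − 112/17·R2.
R5 ← R5 − 154/17·R2.
R3 ← R3 / (149/61).
R1 ← R1 + 417/244·R3.
R2 ← R2 − 97/122·R3.
R4 ← R4 + 298/61·R3.
R5 ← R5 + 2865/61·R3.
Swap R4 and R5.
R4 ← R4 / (-28293/149).
R1 ← R1 + 3293/596·R4.
R2 ← R2 + 123/298·R4.
R3 ← R3 + 789/149·R4.
Row 5 reduces to 0 = -1, a contradiction. The system is inconsistent.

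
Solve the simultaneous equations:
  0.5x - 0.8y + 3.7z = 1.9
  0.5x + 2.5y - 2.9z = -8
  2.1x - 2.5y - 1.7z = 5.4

x = -1, y = -3, z = 0

Row-reduce the augmented matrix:
R1 ← R1 / (1/2).
R2 ← R2 − 1/2·R1.
R3 ← R3 − 21/10·R1.
R2 ← R2 / (33/10).
R1 ← R1 + 8/5·R2.
R3 ← R3 − 43/50·R2.
R3 ← R3 / (-388/25).
R1 ← R1 − 21/5·R3.
R2 ← R2 + 2·R3.
Reading off the reduced rows gives x = -1, y = -3, z = 0.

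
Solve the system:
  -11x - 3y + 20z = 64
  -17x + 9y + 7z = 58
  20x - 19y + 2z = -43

x = -5, y = -3, z = 0

Row-reduce the augmented matrix:
R1 ← R1 / (-11).
R2 ← R2 + 17·R1.
R3 ← R3 − 20·R1.
R2 ← R2 / (150/11).
R1 ← R1 − 3/11·R2.
R3 ← R3 + 269/11·R2.
R3 ← R3 / (-677/150).
R1 ← R1 + 67/50·R3.
R2 ← R2 + 263/150·R3.
Reading off the reduced rows gives x = -5, y = -3, z = 0.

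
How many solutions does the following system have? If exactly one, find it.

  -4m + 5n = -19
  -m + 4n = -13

m = 1, n = -3

Row-reduce the augmented matrix:
R1 ← R1 / (-4).
R2 ← R2 + 1·R1.
R2 ← R2 / (11/4).
R1 ← R1 + 5/4·R2.
Reading off the reduced rows gives m = 1, n = -3.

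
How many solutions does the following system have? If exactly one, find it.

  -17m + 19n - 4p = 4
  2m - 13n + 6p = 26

infinitely many solutions

Row-reduce:
R1 ← R1 / (-17).
R2 ← R2 − 2·R1.
R2 ← R2 / (-183/17).
R1 ← R1 + 19/17·R2.
Rank is 2 with 3 unknowns, leaving p free.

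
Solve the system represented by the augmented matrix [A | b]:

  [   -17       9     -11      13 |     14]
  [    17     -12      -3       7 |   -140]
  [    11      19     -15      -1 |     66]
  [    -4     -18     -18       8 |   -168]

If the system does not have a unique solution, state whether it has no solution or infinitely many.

x_1 = -2, x_2 = 6, x_3 = 2, x_4 = -4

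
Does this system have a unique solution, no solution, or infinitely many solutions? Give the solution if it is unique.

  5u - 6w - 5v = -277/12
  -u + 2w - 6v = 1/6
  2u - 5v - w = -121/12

u = -8/3, v = 3/4, w = 1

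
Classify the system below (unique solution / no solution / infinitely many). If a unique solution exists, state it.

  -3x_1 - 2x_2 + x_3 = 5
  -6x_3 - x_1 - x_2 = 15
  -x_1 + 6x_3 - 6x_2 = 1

Row-reduce the augmented matrix:
R1 ← R1 / (-3).
R2 ← R2 + 1·R1.
R3 ← R3 + 1·R1.
R2 ← R2 / (-1/3).
R1 ← R1 − 2/3·R2.
R3 ← R3 + 16/3·R2.
R3 ← R3 / (107).
R1 ← R1 + 13·R3.
R2 ← R2 − 19·R3.
Reading off the reduced rows gives x_1 = -1, x_2 = -2, x_3 = -2.

x_1 = -1, x_2 = -2, x_3 = -2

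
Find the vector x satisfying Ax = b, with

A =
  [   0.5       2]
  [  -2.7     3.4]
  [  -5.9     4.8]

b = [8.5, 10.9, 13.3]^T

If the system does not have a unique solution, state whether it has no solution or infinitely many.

x_1 = 1, x_2 = 4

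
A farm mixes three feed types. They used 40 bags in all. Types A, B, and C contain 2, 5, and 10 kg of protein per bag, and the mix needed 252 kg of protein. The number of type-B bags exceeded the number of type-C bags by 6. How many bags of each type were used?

Let a = type-A bags, b = type-B bags, c = type-C bags.
  a + b + c = 40
  2a + 5b + 10c = 252
  b - c = 6
Row-reduce the augmented matrix:
R2 ← R2 − 2·R1.
R2 ← R2 / (3).
R1 ← R1 − 1·R2.
R3 ← R3 − 1·R2.
R3 ← R3 / (-11/3).
R1 ← R1 + 5/3·R3.
R2 ← R2 − 8/3·R3.
Reading off the reduced rows gives a = 6, b = 20, c = 14.

type-A bags: 6, type-B bags: 20, type-C bags: 14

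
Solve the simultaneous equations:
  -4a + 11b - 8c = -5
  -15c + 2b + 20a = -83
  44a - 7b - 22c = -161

infinitely many solutions

Row-reduce:
R1 ← R1 / (-4).
R2 ← R2 − 20·R1.
R3 ← R3 − 44·R1.
R2 ← R2 / (57).
R1 ← R1 + 11/4·R2.
R3 ← R3 − 114·R2.
Rank is 2 with 3 unknowns, leaving c free.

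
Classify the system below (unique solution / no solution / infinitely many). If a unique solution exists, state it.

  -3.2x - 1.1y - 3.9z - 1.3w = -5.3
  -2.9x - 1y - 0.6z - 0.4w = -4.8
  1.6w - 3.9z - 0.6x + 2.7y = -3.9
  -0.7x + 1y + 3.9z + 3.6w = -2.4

Row-reduce the augmented matrix:
R1 ← R1 / (-16/5).
R2 ← R2 + 29/10·R1.
R3 ← R3 + 3/5·R1.
R4 ← R4 + 7/10·R1.
R2 ← R2 / (-1/320).
R1 ← R1 − 11/32·R2.
R3 ← R3 − 93/32·R2.
R4 ← R4 − 397/320·R2.
R3 ← R3 / (13629/5).
R1 ← R1 − 324·R3.
R2 ← R2 + 939·R3.
R4 ← R4 − 11697/10·R3.
R4 ← R4 / (19109/12980).
R1 ← R1 + 1072/4543·R4.
R2 ← R2 − 8401/9086·R4.
R3 ← R3 − 7255/27258·R4.
Reading off the reduced rows gives x = 2, y = -1, z = 0, w = 0.

x = 2, y = -1, z = 0, w = 0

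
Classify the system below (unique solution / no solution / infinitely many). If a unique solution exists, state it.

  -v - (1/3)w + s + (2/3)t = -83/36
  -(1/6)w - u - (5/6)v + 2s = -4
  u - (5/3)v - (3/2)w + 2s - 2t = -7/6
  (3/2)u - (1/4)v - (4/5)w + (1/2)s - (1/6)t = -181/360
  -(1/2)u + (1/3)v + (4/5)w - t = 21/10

u = 1, v = -1, w = 2, s = -7/4, t = -4/3

Row-reduce the augmented matrix:
Swap R1 and R2.
R1 ← R1 / (-1).
R3 ← R3 − 1·R1.
R4 ← R4 − 3/2·R1.
R5 ← R5 + 1/2·R1.
R2 ← R2 / (-1).
R1 ← R1 − 5/6·R2.
R3 ← R3 + 5/2·R2.
R4 ← R4 + 3/2·R2.
R5 ← R5 − 3/4·R2.
R3 ← R3 / (-5/6).
R1 ← R1 + 1/9·R3.
R2 ← R2 − 1/3·R3.
R4 ← R4 + 11/20·R3.
R5 ← R5 − 19/30·R3.
R4 ← R4 / (101/100).
R1 ← R1 + 41/30·R4.
R2 ← R2 + 2/5·R4.
R3 ← R3 + 9/5·R4.
R5 ← R5 − 89/100·R4.
R5 ← R5 / (-887/202).
R1 ← R1 − 2491/909·R5.
R2 ← R2 + 496/303·R5.
R3 ← R3 − 670/101·R5.
R4 ← R4 − 376/303·R5.
Reading off the reduced rows gives u = 1, v = -1, w = 2, s = -7/4, t = -4/3.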